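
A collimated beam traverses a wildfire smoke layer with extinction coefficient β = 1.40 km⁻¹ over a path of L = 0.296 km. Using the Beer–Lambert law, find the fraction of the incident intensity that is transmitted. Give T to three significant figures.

0.661

τ = β·L = 1.40 × 0.296 = 0.4144.
T = exp(−0.4144) = 0.6607.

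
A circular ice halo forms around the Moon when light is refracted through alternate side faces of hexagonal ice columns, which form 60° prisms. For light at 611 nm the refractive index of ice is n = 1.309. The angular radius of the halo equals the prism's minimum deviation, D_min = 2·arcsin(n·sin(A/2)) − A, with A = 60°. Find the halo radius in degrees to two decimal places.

n·sin(A/2) = 1.309 × sin 30° = 1.309 × 0.5000 = 0.6545.
D_min = 2·arcsin(0.6545) − 60° = 2 × 40.882° − 60° = 21.763°.

21.76°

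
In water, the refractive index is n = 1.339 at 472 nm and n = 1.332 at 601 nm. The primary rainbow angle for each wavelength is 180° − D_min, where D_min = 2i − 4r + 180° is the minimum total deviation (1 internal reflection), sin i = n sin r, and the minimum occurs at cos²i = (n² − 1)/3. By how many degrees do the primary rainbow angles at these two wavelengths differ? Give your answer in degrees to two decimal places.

At 472 nm (n = 1.339): cos²i = 0.26431 → i = 59.062°, r = 39.834°, D_min = 138.786°, rainbow angle = 41.214°.
At 601 nm (n = 1.332): cos²i = 0.25807 → i = 59.469°, r = 40.290°, D_min = 137.776°, rainbow angle = 42.224°.
Angular width = |41.214° − 42.224°| = 1.010°.

1.01°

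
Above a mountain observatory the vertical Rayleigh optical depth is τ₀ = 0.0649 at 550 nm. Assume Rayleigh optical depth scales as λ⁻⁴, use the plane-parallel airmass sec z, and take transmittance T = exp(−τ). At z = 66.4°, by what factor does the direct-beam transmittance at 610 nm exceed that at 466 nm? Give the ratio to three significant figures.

1.23

Airmass: sec 66.4° = 2.4978.
τ(610 nm) = 0.0649 × (550/610)⁴ × 2.4978 = 0.0649 × 0.6609 × 2.4978 = 0.1071.
τ(466 nm) = 0.0649 × (550/466)⁴ × 2.4978 = 0.0649 × 1.9405 × 2.4978 = 0.3146.
T(610)/T(466) = exp(τ_B − τ_A) = exp(0.2074) = 1.2305.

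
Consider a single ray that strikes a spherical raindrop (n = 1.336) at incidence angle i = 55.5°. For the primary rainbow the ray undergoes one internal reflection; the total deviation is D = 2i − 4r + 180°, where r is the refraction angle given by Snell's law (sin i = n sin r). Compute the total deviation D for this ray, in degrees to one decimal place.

sin r = sin 55.5° / 1.336 = 0.8241/1.336 = 0.6169; r = 38.09°.
D = 2·55.5° − 4·38.09° + 180° = 111.00° − 152.35° + 180° = 138.65°.

138.7°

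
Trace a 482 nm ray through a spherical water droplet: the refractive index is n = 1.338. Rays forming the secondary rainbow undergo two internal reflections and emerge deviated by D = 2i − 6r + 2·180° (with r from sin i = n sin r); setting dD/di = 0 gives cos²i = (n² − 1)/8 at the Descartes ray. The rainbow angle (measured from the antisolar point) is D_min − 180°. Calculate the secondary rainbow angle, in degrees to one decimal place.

cos²i = (1.79024 − 1)/8 = 0.09878; i = arccos(0.31429) = 71.682°.
sin r = sin 71.682°/1.338 = 0.70951; r = 45.195°.
D_min = 2·71.682° − 6·45.195° + 360° = 232.193°.
Rainbow angle = D_min − 180° = 52.193°.

52.2°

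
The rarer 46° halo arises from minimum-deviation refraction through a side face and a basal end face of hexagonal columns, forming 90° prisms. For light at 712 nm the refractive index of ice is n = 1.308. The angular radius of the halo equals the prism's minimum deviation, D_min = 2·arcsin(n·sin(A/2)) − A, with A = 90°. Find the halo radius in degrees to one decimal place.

n·sin(A/2) = 1.308 × sin 45° = 1.308 × 0.7071 = 0.9249.
D_min = 2·arcsin(0.9249) − 90° = 2 × 67.653° − 90° = 45.305°.

45.3°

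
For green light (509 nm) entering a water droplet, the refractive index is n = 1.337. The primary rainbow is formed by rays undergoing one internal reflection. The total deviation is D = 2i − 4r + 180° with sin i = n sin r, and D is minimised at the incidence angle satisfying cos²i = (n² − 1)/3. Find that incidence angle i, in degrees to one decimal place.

59.2°

cos²i = (1.337² − 1)/3 = (1.78757 − 1)/3 = 0.26252.
cos i = 0.51237, so i = 59.178°.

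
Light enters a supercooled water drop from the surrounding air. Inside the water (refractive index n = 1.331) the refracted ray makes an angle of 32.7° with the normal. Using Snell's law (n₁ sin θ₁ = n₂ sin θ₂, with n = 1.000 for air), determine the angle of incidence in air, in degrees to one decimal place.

46.0°

Snell: sin θ_i = n · sin θ_r = 1.331 × sin 32.7° = 1.331 × 0.5402 = 0.7191.
θ_i = arcsin(0.7191) = 45.98°.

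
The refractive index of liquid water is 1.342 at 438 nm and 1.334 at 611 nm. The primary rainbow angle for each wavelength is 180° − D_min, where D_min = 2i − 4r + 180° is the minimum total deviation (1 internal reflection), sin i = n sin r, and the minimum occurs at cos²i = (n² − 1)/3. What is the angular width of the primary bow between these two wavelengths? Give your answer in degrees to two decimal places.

At 438 nm (n = 1.342): cos²i = 0.26699 → i = 58.888°, r = 39.641°, D_min = 139.213°, rainbow angle = 40.787°.
At 611 nm (n = 1.334): cos²i = 0.25985 → i = 59.352°, r = 40.159°, D_min = 138.067°, rainbow angle = 41.933°.
Angular width = |40.787° − 41.933°| = 1.146°.

1.15°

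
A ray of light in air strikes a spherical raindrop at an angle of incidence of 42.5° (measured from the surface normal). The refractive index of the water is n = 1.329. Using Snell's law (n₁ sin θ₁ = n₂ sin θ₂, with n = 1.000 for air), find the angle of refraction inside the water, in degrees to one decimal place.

Snell: sin θ_r = sin θ_i / n = sin 42.5° / 1.329 = 0.6756 / 1.329 = 0.5083.
θ_r = arcsin(0.5083) = 30.55°.

30.6°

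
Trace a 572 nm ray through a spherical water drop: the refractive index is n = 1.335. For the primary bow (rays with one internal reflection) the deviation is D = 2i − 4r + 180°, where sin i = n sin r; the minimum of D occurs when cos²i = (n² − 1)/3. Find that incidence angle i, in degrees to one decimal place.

59.3°

cos²i = (1.335² − 1)/3 = (1.78222 − 1)/3 = 0.26074.
cos i = 0.51063, so i = 59.294°.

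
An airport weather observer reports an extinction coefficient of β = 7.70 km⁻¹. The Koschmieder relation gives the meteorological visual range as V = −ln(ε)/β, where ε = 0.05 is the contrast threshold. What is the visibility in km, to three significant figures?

V = −ln(0.05) / 7.70 = 2.996 / 7.70 = 0.3891 km.

0.389 km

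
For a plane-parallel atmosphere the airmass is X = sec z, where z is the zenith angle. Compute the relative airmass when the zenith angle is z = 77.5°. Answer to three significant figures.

4.62

X = sec z = 1/cos 77.5° = 1/0.2164 = 4.6202.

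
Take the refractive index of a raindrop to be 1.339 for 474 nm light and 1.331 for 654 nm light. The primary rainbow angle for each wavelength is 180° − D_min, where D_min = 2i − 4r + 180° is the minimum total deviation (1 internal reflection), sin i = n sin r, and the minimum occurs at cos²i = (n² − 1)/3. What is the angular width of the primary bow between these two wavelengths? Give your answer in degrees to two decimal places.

At 474 nm (n = 1.339): cos²i = 0.26431 → i = 59.062°, r = 39.834°, D_min = 138.786°, rainbow angle = 41.214°.
At 654 nm (n = 1.331): cos²i = 0.25719 → i = 59.527°, r = 40.356°, D_min = 137.630°, rainbow angle = 42.370°.
Angular width = |41.214° − 42.370°| = 1.156°.

1.16°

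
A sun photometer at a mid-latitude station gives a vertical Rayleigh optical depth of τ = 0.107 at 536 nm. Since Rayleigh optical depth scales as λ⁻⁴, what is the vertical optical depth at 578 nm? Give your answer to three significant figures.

τ(578 nm) = τ(536 nm) × (536/578)⁴ = 0.107 × (0.9273)⁴ = 0.107 × 0.7395 = 0.0791.

0.0791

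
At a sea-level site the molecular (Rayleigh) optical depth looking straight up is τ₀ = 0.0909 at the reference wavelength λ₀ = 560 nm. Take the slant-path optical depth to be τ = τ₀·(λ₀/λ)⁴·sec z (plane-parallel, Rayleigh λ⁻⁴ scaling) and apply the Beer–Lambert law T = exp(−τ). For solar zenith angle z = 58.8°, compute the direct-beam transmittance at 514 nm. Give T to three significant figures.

0.781

sec 58.8° = 1.9304.
τ = 0.0909 × (560/514)⁴ × 1.9304 = 0.0909 × 1.4090 × 1.9304 = 0.2472.
T = exp(−0.2472) = 0.7810.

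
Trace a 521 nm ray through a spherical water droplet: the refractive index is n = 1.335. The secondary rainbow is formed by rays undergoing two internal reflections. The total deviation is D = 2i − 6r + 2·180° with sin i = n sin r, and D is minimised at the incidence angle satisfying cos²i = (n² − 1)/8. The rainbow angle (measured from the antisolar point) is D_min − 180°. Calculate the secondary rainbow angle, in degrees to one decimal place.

cos²i = (1.78222 − 1)/8 = 0.09778; i = arccos(0.31269) = 71.778°.
sin r = sin 71.778°/1.335 = 0.71150; r = 45.357°.
D_min = 2·71.778° − 6·45.357° + 360° = 231.414°.
Rainbow angle = D_min − 180° = 51.414°.

51.4°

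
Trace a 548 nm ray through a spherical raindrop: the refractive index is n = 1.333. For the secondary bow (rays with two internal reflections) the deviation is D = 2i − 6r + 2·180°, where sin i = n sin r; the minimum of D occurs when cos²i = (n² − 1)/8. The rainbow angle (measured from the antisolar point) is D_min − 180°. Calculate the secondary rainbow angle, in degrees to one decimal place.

cos²i = (1.77689 − 1)/8 = 0.09711; i = arccos(0.31163) = 71.843°.
sin r = sin 71.843°/1.333 = 0.71283; r = 45.466°.
D_min = 2·71.843° − 6·45.466° + 360° = 230.891°.
Rainbow angle = D_min − 180° = 50.891°.

50.9°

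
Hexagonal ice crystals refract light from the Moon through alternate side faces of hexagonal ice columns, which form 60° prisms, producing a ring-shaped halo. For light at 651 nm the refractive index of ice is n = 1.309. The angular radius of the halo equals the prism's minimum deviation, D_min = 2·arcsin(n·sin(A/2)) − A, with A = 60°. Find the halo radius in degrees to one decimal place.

21.8°

n·sin(A/2) = 1.309 × sin 30° = 1.309 × 0.5000 = 0.6545.
D_min = 2·arcsin(0.6545) − 60° = 2 × 40.882° − 60° = 21.763°.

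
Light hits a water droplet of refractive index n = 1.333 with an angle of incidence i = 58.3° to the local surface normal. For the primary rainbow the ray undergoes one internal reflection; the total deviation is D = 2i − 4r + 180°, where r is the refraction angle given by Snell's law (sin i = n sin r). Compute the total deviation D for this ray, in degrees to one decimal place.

137.9°

sin r = sin 58.3° / 1.333 = 0.8508/1.333 = 0.6383; r = 39.66°.
D = 2·58.3° − 4·39.66° + 180° = 116.60° − 158.65° + 180° = 137.95°.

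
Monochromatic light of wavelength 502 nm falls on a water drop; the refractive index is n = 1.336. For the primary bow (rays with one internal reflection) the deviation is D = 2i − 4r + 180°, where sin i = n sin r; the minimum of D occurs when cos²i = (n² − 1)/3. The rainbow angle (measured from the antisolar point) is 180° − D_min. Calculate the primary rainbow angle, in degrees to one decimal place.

cos²i = (1.78490 − 1)/3 = 0.26163; i = arccos(0.51150) = 59.236°.
sin r = sin 59.236°/1.336 = 0.64318; r = 40.029°.
D_min = 2·59.236° − 4·40.029° + 180° = 138.356°.
Rainbow angle = 180° − D_min = 41.644°.

41.6°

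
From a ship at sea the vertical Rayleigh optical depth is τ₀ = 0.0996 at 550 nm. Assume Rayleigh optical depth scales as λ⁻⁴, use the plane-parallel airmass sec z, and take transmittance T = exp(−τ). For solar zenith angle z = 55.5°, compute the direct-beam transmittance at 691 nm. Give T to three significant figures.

0.932

sec 55.5° = 1.7655.
τ = 0.0996 × (550/691)⁴ × 1.7655 = 0.0996 × 0.4014 × 1.7655 = 0.0706.
T = exp(−0.0706) = 0.9319.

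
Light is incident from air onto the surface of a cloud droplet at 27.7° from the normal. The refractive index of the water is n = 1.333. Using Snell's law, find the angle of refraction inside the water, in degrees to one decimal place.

20.4°

Snell: sin θ_r = sin θ_i / n = sin 27.7° / 1.333 = 0.4648 / 1.333 = 0.3487.
θ_r = arcsin(0.3487) = 20.41°.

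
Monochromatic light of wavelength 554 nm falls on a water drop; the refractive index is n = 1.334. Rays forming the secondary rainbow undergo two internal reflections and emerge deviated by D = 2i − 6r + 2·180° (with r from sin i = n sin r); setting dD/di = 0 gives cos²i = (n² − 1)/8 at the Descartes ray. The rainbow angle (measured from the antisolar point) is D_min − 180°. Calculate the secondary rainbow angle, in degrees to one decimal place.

51.2°

cos²i = (1.77956 − 1)/8 = 0.09744; i = arccos(0.31216) = 71.810°.
sin r = sin 71.810°/1.334 = 0.71217; r = 45.411°.
D_min = 2·71.810° − 6·45.411° + 360° = 231.153°.
Rainbow angle = D_min − 180° = 51.153°.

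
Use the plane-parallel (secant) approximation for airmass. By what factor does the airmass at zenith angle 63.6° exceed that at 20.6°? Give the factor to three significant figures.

2.11

X(63.6°)/X(20.6°) = sec 63.6° / sec 20.6° = cos 20.6° / cos 63.6° = 0.9361/0.4446 = 2.1052.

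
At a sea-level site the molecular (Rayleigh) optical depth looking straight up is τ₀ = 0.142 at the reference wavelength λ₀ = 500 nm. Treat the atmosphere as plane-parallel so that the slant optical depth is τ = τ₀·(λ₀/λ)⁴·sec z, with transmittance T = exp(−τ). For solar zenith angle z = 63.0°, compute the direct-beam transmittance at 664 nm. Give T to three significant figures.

sec 63.0° = 2.2027.
τ = 0.142 × (500/664)⁴ × 2.2027 = 0.142 × 0.3215 × 2.2027 = 0.1006.
T = exp(−0.1006) = 0.9043.

0.904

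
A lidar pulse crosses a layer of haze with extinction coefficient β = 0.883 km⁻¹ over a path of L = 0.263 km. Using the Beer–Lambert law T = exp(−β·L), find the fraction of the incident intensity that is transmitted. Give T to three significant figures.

0.793

τ = β·L = 0.883 × 0.263 = 0.2322.
T = exp(−0.2322) = 0.7928.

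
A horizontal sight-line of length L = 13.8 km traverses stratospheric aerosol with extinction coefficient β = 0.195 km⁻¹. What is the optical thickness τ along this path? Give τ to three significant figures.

τ = β·L = 0.195 × 13.8 = 2.6910.

2.69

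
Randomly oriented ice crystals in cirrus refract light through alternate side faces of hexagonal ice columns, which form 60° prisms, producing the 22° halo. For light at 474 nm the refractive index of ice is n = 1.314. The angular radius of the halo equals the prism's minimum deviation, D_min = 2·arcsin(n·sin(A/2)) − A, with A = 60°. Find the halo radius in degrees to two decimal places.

n·sin(A/2) = 1.314 × sin 30° = 1.314 × 0.5000 = 0.6570.
D_min = 2·arcsin(0.6570) − 60° = 2 × 41.071° − 60° = 22.143°.

22.14°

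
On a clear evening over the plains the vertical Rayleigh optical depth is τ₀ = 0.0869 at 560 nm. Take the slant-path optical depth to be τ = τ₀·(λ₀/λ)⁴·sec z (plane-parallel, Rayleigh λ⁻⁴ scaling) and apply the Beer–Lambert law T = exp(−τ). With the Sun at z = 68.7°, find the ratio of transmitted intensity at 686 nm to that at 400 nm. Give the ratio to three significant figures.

Airmass: sec 68.7° = 2.7529.
τ(686 nm) = 0.0869 × (560/686)⁴ × 2.7529 = 0.0869 × 0.4441 × 2.7529 = 0.1062.
τ(400 nm) = 0.0869 × (560/400)⁴ × 2.7529 = 0.0869 × 3.8416 × 2.7529 = 0.9190.
T(686)/T(400) = exp(τ_B − τ_A) = exp(0.8128) = 2.2542.

2.25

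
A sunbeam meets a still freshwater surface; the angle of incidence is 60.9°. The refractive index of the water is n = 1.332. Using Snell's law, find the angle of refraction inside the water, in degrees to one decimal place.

41.0°

Snell: sin θ_r = sin θ_i / n = sin 60.9° / 1.332 = 0.8738 / 1.332 = 0.6560.
θ_r = arcsin(0.6560) = 40.99°.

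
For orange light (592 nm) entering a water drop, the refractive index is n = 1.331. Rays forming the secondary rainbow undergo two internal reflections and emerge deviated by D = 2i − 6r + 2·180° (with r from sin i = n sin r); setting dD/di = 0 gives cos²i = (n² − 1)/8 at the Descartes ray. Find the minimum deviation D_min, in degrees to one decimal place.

cos²i = (1.77156 − 1)/8 = 0.09645; i = arccos(0.31056) = 71.907°.
sin r = sin 71.907°/1.331 = 0.71417; r = 45.575°.
D_min = 2·71.907° − 6·45.575° + 360° = 230.365°.

230.4°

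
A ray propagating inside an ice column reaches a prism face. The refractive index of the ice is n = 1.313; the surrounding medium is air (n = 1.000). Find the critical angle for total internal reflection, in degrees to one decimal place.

sin θ_c = n_air / n = 1.000 / 1.313 = 0.7616.
θ_c = arcsin(0.7616) = 49.61°.

49.6°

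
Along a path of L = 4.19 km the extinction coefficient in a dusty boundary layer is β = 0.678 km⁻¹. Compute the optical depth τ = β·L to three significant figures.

2.84

τ = β·L = 0.678 × 4.19 = 2.8408.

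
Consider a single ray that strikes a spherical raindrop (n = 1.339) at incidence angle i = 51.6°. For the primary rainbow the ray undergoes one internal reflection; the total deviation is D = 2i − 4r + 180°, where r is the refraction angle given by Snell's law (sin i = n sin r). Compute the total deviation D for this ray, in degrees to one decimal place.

139.9°

sin r = sin 51.6° / 1.339 = 0.7837/1.339 = 0.5853; r = 35.82°.
D = 2·51.6° − 4·35.82° + 180° = 103.20° − 143.29° + 180° = 139.91°.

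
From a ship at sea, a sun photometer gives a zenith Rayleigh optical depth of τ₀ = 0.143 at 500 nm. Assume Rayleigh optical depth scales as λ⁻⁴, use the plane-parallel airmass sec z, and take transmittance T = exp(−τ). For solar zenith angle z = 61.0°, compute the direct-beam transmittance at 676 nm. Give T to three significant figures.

sec 61.0° = 2.0627.
τ = 0.143 × (500/676)⁴ × 2.0627 = 0.143 × 0.2993 × 2.0627 = 0.0883.
T = exp(−0.0883) = 0.9155.

0.916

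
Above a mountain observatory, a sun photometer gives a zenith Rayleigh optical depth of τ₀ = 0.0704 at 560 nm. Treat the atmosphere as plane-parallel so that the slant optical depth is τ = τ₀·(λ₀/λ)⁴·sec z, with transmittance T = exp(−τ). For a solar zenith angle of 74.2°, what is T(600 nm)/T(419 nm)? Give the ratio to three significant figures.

1.88

Airmass: sec 74.2° = 3.6727.
τ(600 nm) = 0.0704 × (560/600)⁴ × 3.6727 = 0.0704 × 0.7588 × 3.6727 = 0.1962.
τ(419 nm) = 0.0704 × (560/419)⁴ × 3.6727 = 0.0704 × 3.1908 × 3.6727 = 0.8250.
T(600)/T(419) = exp(τ_B − τ_A) = exp(0.6288) = 1.8753.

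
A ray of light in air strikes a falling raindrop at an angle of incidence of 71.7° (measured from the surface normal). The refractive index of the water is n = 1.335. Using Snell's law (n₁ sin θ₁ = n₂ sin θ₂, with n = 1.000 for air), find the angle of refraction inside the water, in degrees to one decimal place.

45.3°

Snell: sin θ_r = sin θ_i / n = sin 71.7° / 1.335 = 0.9494 / 1.335 = 0.7112.
θ_r = arcsin(0.7112) = 45.33°.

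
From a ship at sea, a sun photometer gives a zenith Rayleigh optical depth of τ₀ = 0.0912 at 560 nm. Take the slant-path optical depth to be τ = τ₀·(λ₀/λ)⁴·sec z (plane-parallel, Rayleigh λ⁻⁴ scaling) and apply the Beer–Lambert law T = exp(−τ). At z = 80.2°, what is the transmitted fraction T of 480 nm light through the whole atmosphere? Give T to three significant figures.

sec 80.2° = 5.8751.
τ = 0.0912 × (560/480)⁴ × 5.8751 = 0.0912 × 1.8526 × 5.8751 = 0.9927.
T = exp(−0.9927) = 0.3706.

0.371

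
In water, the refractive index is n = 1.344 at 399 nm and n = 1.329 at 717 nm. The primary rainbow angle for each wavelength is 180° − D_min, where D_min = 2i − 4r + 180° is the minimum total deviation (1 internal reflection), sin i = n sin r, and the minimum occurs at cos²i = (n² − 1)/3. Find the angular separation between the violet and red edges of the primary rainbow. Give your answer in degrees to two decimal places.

2.16°

At 399 nm (n = 1.344): cos²i = 0.26878 → i = 58.772°, r = 39.512°, D_min = 139.495°, rainbow angle = 40.505°.
At 717 nm (n = 1.329): cos²i = 0.25541 → i = 59.643°, r = 40.487°, D_min = 137.337°, rainbow angle = 42.663°.
Angular width = |40.505° − 42.663°| = 2.158°.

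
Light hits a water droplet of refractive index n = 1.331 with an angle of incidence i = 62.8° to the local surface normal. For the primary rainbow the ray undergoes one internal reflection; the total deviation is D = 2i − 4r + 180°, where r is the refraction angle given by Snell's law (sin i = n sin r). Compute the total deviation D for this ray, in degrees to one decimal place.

sin r = sin 62.8° / 1.331 = 0.8894/1.331 = 0.6682; r = 41.93°.
D = 2·62.8° − 4·41.93° + 180° = 125.60° − 167.72° + 180° = 137.88°.

137.9°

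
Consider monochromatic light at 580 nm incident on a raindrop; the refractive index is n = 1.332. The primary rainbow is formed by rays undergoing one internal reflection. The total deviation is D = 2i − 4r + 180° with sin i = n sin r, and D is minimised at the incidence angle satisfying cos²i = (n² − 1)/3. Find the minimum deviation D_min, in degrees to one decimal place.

137.8°

cos²i = (1.77422 − 1)/3 = 0.25807; i = arccos(0.50801) = 59.469°.
sin r = sin 59.469°/1.332 = 0.64666; r = 40.290°.
D_min = 2·59.469° − 4·40.290° + 180° = 137.776°.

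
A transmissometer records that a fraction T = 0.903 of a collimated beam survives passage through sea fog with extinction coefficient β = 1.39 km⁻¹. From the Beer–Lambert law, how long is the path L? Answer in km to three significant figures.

0.0734 km

Beer–Lambert: T = exp(−βL) ⇒ L = −ln(T)/β = −ln(0.903)/1.39 = 0.1020/1.39 = 0.0734 km.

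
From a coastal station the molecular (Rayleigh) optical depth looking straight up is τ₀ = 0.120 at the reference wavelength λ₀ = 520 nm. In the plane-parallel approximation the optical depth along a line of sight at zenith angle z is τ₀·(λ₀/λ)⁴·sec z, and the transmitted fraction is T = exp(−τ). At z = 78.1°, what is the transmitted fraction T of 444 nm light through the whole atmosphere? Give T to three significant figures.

sec 78.1° = 4.8496.
τ = 0.120 × (520/444)⁴ × 4.8496 = 0.120 × 1.8814 × 4.8496 = 1.0949.
T = exp(−1.0949) = 0.3346.

0.335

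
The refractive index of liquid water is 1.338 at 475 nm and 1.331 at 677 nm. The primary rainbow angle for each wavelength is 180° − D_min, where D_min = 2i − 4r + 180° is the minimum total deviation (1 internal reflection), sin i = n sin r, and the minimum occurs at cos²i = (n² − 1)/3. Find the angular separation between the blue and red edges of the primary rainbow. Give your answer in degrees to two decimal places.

At 475 nm (n = 1.338): cos²i = 0.26341 → i = 59.120°, r = 39.899°, D_min = 138.643°, rainbow angle = 41.357°.
At 677 nm (n = 1.331): cos²i = 0.25719 → i = 59.527°, r = 40.356°, D_min = 137.630°, rainbow angle = 42.370°.
Angular width = |41.357° − 42.370°| = 1.013°.

1.01°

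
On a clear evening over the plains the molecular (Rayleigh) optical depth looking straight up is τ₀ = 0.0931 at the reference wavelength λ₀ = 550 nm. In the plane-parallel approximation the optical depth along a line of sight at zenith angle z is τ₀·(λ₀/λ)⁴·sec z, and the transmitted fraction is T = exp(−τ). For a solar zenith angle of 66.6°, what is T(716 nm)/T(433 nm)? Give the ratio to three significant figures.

Airmass: sec 66.6° = 2.5180.
τ(716 nm) = 0.0931 × (550/716)⁴ × 2.5180 = 0.0931 × 0.3482 × 2.5180 = 0.0816.
τ(433 nm) = 0.0931 × (550/433)⁴ × 2.5180 = 0.0931 × 2.6031 × 2.5180 = 0.6102.
T(716)/T(433) = exp(τ_B − τ_A) = exp(0.5286) = 1.6966.

1.70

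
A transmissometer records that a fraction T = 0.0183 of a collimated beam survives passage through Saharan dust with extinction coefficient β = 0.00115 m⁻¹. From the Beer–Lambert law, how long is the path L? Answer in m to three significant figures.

3480 m

Beer–Lambert: T = exp(−βL) ⇒ L = −ln(T)/β = −ln(0.0183)/0.00115 = 4.0009/0.00115 = 3479 m.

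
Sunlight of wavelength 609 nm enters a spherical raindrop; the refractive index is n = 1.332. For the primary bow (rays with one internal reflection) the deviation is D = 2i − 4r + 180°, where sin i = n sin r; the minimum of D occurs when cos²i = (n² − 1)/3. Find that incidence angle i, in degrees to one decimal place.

cos²i = (1.332² − 1)/3 = (1.77422 − 1)/3 = 0.25807.
cos i = 0.50801, so i = 59.469°.

59.5°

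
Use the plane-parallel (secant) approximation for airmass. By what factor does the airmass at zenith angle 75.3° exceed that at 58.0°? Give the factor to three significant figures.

X(75.3°)/X(58.0°) = sec 75.3° / sec 58.0° = cos 58.0° / cos 75.3° = 0.5299/0.2538 = 2.0883.

2.09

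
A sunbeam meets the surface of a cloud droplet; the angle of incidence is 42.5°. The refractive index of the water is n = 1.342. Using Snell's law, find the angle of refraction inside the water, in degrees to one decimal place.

30.2°

Snell: sin θ_r = sin θ_i / n = sin 42.5° / 1.342 = 0.6756 / 1.342 = 0.5034.
θ_r = arcsin(0.5034) = 30.23°.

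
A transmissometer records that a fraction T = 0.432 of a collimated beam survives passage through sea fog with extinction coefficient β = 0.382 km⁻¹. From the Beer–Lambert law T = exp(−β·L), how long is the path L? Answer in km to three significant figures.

Beer–Lambert: T = exp(−βL) ⇒ L = −ln(T)/β = −ln(0.432)/0.382 = 0.8393/0.382 = 2.197 km.

2.20 km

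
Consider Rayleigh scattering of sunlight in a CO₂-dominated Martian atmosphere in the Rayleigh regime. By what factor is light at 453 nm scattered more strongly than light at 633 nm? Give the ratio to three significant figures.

3.81

Rayleigh scattering ∝ λ⁻⁴, so the ratio of coefficients is the inverse fourth power of the wavelength ratio.
σ(453)/σ(633) = (633/453)⁴ = (1.3974)⁴ = 3.813.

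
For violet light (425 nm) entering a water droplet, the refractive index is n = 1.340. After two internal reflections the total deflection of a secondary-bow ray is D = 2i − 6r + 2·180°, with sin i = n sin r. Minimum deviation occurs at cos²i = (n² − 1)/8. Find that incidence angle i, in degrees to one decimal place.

71.6°

cos²i = (1.340² − 1)/8 = (1.79560 − 1)/8 = 0.09945.
cos i = 0.31536, so i = 71.618°.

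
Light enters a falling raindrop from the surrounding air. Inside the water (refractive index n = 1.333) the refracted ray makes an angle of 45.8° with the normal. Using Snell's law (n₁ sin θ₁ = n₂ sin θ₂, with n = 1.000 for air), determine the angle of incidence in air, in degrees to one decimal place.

72.9°

Snell: sin θ_i = n · sin θ_r = 1.333 × sin 45.8° = 1.333 × 0.7169 = 0.9556.
θ_i = arcsin(0.9556) = 72.87°.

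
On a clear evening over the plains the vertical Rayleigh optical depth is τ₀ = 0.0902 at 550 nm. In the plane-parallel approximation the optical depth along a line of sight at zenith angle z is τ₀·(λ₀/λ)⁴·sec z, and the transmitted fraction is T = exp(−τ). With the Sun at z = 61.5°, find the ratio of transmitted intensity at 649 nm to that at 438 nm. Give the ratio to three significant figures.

1.45

Airmass: sec 61.5° = 2.0957.
τ(649 nm) = 0.0902 × (550/649)⁴ × 2.0957 = 0.0902 × 0.5158 × 2.0957 = 0.0975.
τ(438 nm) = 0.0902 × (550/438)⁴ × 2.0957 = 0.0902 × 2.4863 × 2.0957 = 0.4700.
T(649)/T(438) = exp(τ_B − τ_A) = exp(0.3725) = 1.4514.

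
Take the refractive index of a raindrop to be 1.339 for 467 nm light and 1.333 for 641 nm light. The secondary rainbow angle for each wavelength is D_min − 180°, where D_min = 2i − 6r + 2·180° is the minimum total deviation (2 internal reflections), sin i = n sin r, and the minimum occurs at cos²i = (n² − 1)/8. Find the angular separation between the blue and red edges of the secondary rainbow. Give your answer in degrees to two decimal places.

At 467 nm (n = 1.339): cos²i = 0.09912 → i = 71.650°, r = 45.141°, D_min = 232.451°, rainbow angle = 52.451°.
At 641 nm (n = 1.333): cos²i = 0.09711 → i = 71.843°, r = 45.466°, D_min = 230.891°, rainbow angle = 50.891°.
Angular width = |52.451° − 50.891°| = 1.560°.

1.56°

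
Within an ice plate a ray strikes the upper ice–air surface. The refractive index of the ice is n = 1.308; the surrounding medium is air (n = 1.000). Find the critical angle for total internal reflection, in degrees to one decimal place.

sin θ_c = n_air / n = 1.000 / 1.308 = 0.7645.
θ_c = arcsin(0.7645) = 49.86°.

49.9°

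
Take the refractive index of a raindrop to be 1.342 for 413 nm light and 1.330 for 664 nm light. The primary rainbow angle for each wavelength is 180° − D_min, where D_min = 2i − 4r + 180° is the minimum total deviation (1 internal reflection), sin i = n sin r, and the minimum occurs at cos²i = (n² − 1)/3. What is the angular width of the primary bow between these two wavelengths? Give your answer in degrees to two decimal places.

At 413 nm (n = 1.342): cos²i = 0.26699 → i = 58.888°, r = 39.641°, D_min = 139.213°, rainbow angle = 40.787°.
At 664 nm (n = 1.330): cos²i = 0.25630 → i = 59.585°, r = 40.422°, D_min = 137.484°, rainbow angle = 42.516°.
Angular width = |40.787° − 42.516°| = 1.729°.

1.73°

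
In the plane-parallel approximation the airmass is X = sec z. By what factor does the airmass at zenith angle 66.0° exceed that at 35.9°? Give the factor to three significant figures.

X(66.0°)/X(35.9°) = sec 66.0° / sec 35.9° = cos 35.9° / cos 66.0° = 0.8100/0.4067 = 1.9916.

1.99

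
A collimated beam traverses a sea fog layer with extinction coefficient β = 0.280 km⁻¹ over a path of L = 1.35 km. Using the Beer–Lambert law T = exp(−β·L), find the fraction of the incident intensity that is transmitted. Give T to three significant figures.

τ = β·L = 0.280 × 1.35 = 0.3780.
T = exp(−0.3780) = 0.6852.

0.685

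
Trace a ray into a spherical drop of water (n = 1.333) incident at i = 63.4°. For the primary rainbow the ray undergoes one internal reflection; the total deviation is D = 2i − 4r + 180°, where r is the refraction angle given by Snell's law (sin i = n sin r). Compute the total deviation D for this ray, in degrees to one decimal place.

sin r = sin 63.4° / 1.333 = 0.8942/1.333 = 0.6708; r = 42.13°.
D = 2·63.4° − 4·42.13° + 180° = 126.80° − 168.51° + 180° = 138.29°.

138.3°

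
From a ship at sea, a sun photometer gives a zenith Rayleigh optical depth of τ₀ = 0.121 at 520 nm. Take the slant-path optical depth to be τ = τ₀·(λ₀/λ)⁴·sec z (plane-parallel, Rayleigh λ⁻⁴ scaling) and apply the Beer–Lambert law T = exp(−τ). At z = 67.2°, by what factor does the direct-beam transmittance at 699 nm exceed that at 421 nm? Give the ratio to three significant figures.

1.88

Airmass: sec 67.2° = 2.5805.
τ(699 nm) = 0.121 × (520/699)⁴ × 2.5805 = 0.121 × 0.3063 × 2.5805 = 0.0956.
τ(421 nm) = 0.121 × (520/421)⁴ × 2.5805 = 0.121 × 2.3275 × 2.5805 = 0.7267.
T(699)/T(421) = exp(τ_B − τ_A) = exp(0.6311) = 1.8797.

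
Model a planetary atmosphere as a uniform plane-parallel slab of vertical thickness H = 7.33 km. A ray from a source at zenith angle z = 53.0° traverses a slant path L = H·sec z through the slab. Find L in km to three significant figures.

sec z = 1/cos 53.0° = 1.6616.
L = 7.33 × 1.6616 = 12.180 km.

12.2 km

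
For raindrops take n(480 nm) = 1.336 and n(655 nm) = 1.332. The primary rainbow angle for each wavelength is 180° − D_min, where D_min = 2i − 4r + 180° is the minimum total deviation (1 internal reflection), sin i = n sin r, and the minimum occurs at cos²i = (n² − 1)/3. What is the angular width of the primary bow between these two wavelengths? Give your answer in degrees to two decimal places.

0.58°

At 480 nm (n = 1.336): cos²i = 0.26163 → i = 59.236°, r = 40.029°, D_min = 138.356°, rainbow angle = 41.644°.
At 655 nm (n = 1.332): cos²i = 0.25807 → i = 59.469°, r = 40.290°, D_min = 137.776°, rainbow angle = 42.224°.
Angular width = |41.644° − 42.224°| = 0.580°.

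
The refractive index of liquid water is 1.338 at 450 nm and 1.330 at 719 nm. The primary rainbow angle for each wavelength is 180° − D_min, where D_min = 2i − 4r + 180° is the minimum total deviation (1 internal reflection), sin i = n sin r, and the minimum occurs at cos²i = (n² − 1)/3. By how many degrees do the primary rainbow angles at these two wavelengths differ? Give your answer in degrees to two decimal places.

At 450 nm (n = 1.338): cos²i = 0.26341 → i = 59.120°, r = 39.899°, D_min = 138.643°, rainbow angle = 41.357°.
At 719 nm (n = 1.330): cos²i = 0.25630 → i = 59.585°, r = 40.422°, D_min = 137.484°, rainbow angle = 42.516°.
Angular width = |41.357° − 42.516°| = 1.160°.

1.16°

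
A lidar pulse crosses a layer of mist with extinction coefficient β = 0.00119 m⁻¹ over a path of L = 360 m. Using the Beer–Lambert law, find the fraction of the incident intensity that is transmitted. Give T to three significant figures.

0.652

τ = β·L = 0.00119 × 360 = 0.4284.
T = exp(−0.4284) = 0.6516.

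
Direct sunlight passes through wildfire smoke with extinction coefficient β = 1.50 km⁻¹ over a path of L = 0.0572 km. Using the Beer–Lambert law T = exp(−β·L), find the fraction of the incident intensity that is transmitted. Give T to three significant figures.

τ = β·L = 1.50 × 0.0572 = 0.0858.
T = exp(−0.0858) = 0.9178.

0.918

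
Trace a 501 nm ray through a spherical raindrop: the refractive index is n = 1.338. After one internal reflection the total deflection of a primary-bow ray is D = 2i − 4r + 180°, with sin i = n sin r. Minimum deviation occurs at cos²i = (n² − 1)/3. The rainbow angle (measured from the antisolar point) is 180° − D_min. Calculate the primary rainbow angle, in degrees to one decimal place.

cos²i = (1.79024 − 1)/3 = 0.26341; i = arccos(0.51324) = 59.120°.
sin r = sin 59.120°/1.338 = 0.64144; r = 39.899°.
D_min = 2·59.120° − 4·39.899° + 180° = 138.643°.
Rainbow angle = 180° − D_min = 41.357°.

41.4°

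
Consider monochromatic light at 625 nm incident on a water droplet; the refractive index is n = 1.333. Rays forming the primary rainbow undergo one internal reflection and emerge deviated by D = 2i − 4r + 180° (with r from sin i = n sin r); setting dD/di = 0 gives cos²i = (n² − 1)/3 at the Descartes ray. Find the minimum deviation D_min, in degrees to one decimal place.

cos²i = (1.77689 − 1)/3 = 0.25896; i = arccos(0.50888) = 59.410°.
sin r = sin 59.410°/1.333 = 0.64579; r = 40.225°.
D_min = 2·59.410° − 4·40.225° + 180° = 137.922°.

137.9°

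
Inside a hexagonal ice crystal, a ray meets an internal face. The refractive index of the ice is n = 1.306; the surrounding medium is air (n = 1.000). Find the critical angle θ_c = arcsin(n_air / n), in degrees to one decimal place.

sin θ_c = n_air / n = 1.000 / 1.306 = 0.7657.
θ_c = arcsin(0.7657) = 49.97°.

50.0°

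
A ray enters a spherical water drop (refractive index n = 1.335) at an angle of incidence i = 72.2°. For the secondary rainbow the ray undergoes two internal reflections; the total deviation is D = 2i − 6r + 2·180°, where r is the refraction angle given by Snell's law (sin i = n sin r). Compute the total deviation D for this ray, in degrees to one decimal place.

sin r = sin 72.2° / 1.335 = 0.9521/1.335 = 0.7132; r = 45.50°.
D = 2·72.2° − 6·45.50° + 2·180° = 144.40° − 272.98° + 360° = 231.42°.

231.4°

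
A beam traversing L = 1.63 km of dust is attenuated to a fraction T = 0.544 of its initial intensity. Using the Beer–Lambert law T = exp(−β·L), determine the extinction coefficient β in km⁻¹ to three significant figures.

Beer–Lambert: T = exp(−βL) ⇒ β = −ln(T)/L = −ln(0.544)/1.63 = 0.6088/1.63 = 0.3735 km⁻¹.

0.374 km⁻¹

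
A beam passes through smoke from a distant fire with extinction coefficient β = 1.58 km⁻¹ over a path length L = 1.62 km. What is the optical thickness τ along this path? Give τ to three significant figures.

τ = β·L = 1.58 × 1.62 = 2.5596.

2.56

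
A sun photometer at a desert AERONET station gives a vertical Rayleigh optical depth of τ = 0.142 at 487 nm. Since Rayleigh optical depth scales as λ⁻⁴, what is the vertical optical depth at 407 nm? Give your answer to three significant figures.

0.291

τ(407 nm) = τ(487 nm) × (487/407)⁴ = 0.142 × (1.1966)⁴ = 0.142 × 2.0499 = 0.2911.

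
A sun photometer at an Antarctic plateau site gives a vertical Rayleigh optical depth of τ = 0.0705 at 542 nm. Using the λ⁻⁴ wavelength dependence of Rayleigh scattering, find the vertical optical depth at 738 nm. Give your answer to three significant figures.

0.0205

τ(738 nm) = τ(542 nm) × (542/738)⁴ = 0.0705 × (0.7344)⁴ = 0.0705 × 0.2909 = 0.0205.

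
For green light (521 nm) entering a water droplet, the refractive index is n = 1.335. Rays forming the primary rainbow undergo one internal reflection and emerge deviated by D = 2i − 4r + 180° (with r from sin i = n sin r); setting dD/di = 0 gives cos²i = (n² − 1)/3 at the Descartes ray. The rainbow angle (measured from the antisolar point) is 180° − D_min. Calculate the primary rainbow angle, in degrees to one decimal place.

cos²i = (1.78222 − 1)/3 = 0.26074; i = arccos(0.51063) = 59.294°.
sin r = sin 59.294°/1.335 = 0.64405; r = 40.094°.
D_min = 2·59.294° − 4·40.094° + 180° = 138.212°.
Rainbow angle = 180° − D_min = 41.788°.

41.8°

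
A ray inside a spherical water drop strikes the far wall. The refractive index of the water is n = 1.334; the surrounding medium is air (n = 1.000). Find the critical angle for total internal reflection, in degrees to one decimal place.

sin θ_c = n_air / n = 1.000 / 1.334 = 0.7496.
θ_c = arcsin(0.7496) = 48.56°.

48.6°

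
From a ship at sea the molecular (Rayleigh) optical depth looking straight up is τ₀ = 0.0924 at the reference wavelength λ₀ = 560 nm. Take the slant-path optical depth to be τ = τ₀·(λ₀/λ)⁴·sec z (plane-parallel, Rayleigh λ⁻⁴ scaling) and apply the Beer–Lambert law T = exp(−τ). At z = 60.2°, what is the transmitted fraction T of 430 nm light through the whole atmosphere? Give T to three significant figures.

0.586

sec 60.2° = 2.0122.
τ = 0.0924 × (560/430)⁴ × 2.0122 = 0.0924 × 2.8766 × 2.0122 = 0.5348.
T = exp(−0.5348) = 0.5858.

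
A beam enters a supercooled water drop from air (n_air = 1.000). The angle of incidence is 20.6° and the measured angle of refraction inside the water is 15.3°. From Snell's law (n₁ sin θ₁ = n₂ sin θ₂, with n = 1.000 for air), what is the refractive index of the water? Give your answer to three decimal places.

1.333

n = sin θ_i / sin θ_r = sin 20.6° / sin 15.3° = 0.3518 / 0.2639 = 1.3334.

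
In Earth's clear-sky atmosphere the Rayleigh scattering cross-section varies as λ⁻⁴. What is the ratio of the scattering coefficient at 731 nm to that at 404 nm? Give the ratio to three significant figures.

0.0933

Rayleigh scattering ∝ λ⁻⁴, so the ratio of coefficients is the inverse fourth power of the wavelength ratio.
σ(731)/σ(404) = (404/731)⁴ = (0.5527)⁴ = 0.09329.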